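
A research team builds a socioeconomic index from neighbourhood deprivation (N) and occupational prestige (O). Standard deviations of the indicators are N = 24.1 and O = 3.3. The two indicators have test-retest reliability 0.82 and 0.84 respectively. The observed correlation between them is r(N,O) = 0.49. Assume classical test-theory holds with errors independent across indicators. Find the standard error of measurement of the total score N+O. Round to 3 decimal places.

Var(total) = 591.7 + 77.9394 = 669.639.
True-score variance = 485.412 + 77.9394 = 563.351, so reliability = 0.8413.
Error variance = 669.639 − 563.351 = 106.288; SEM = √106.288 = 10.310.

10.310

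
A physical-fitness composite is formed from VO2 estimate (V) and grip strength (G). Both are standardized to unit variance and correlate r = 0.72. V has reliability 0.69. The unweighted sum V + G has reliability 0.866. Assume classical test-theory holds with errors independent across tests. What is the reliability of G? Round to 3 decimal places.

Var(V+G) = 2 + 2·0.72 = 3.440.
True-score variance = ρ_V + ρ_G + 2·0.72, so 0.866 = (0.69 + ρ_G + 1.44) / 3.440.
ρ_G = 0.866·3.440 − 0.69 − 1.44 = 0.849.

0.849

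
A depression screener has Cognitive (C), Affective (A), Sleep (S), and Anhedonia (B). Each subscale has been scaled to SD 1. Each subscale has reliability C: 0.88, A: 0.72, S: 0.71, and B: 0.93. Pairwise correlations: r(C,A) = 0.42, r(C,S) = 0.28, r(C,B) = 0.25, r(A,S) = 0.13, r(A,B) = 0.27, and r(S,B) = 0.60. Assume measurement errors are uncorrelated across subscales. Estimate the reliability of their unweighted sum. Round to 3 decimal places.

Var(C+A+S+B) = 4 + 2·[0.42 + 0.28 + 0.25 + 0.13 + 0.27 + 0.60] = 4 + 3.9 = 7.9.
Because errors are independent across components, Cov(Tᵢ,Tⱼ) = Cov(Xᵢ,Xⱼ); the off-diagonal part of the true-score variance is the same as above.
True-score variance = [0.88 + 0.72 + 0.71 + 0.93] + 3.9 = 3.24 + 3.9 = 7.14.
Reliability = 7.14 / 7.9 = 0.904.

0.904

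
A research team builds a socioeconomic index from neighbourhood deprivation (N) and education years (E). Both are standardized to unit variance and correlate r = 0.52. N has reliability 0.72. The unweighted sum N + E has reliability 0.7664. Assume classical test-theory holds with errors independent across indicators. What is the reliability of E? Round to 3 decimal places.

Var(N+E) = 2 + 2·0.52 = 3.040.
True-score variance = ρ_N + ρ_E + 2·0.52, so 0.7664 = (0.72 + ρ_E + 1.04) / 3.040.
ρ_E = 0.7664·3.040 − 0.72 − 1.04 = 0.570.

0.570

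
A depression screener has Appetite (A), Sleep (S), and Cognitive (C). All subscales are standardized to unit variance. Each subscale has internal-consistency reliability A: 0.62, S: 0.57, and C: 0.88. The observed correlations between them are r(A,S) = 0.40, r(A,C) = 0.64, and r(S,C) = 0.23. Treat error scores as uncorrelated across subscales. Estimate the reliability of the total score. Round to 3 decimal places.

Var(A+S+C) = 3 + 2·[0.40 + 0.64 + 0.23] = 3 + 2.54 = 5.54.
Under uncorrelated errors the observed covariances equal the true-score covariances, so only the own-variance terms attenuate.
True-score variance = [0.62 + 0.57 + 0.88] + 2.54 = 2.07 + 2.54 = 4.61.
Reliability = 4.61 / 5.54 = 0.832.

0.832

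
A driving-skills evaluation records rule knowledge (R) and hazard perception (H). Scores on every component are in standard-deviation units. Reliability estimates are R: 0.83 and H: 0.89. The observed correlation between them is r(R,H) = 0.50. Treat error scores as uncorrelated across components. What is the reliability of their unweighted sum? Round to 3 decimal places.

0.907

Var(R+H) = 2 + 2·[0.50] = 2 + 1 = 3.
With uncorrelated errors the cross-covariances are all true-score covariance, so they carry over unchanged; only the diagonal terms shrink to ρᵢσᵢ².
True-score variance = [0.83 + 0.89] + 1 = 1.72 + 1 = 2.72.
Reliability = 2.72 / 3 = 0.907.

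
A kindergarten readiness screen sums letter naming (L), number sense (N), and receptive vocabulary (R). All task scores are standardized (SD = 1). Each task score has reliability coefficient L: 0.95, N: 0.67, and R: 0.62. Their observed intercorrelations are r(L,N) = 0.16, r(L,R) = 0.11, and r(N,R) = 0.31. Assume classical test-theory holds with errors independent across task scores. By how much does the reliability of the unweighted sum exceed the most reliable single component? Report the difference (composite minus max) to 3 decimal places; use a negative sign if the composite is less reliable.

Var(sum) = 3 + 1.16 = 4.16; true-score variance = 2.24 + 1.16 = 3.4; composite reliability = 0.8173.
Max component reliability = 0.9500.
Difference = 0.8173 − 0.9500 = -0.133.

-0.133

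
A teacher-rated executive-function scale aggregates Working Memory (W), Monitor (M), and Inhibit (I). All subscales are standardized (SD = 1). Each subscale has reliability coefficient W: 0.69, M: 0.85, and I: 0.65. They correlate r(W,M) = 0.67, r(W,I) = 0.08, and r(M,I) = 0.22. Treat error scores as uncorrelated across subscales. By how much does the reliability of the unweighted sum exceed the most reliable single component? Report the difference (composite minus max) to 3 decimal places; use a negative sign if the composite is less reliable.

Var(sum) = 3 + 1.94 = 4.94; true-score variance = 2.19 + 1.94 = 4.13; composite reliability = 0.8360.
Max component reliability = 0.8500.
Difference = 0.8360 − 0.8500 = -0.014.

-0.014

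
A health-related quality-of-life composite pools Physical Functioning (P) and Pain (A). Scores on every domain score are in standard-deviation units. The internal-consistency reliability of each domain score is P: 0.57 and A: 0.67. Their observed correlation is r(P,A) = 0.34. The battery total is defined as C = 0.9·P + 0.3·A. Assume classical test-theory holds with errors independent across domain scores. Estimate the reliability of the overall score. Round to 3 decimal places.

Var(C) = 0.9² + 0.3² + 2·[0.27·0.34] = 0.9 + 0.1836 = 1.0836.
Because errors are independent across components, Cov(Tᵢ,Tⱼ) = Cov(Xᵢ,Xⱼ); the off-diagonal part of the true-score variance is the same as above.
True-score variance = [0.9²·0.57 + 0.3²·0.67] + 0.1836 = 0.522 + 0.1836 = 0.7056.
Reliability = 0.7056 / 1.0836 = 0.651.

0.651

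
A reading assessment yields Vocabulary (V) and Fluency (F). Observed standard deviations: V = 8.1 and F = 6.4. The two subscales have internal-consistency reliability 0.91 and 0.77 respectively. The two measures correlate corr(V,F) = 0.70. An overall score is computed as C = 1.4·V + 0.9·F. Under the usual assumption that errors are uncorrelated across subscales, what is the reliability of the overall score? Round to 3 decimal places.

Var(C) = 1.4²·8.1² + 0.9²·6.4² + 2·[1.26·8.1·6.4·0.70] = 161.773 + 91.4458 = 253.219.
Because errors are independent across components, Cov(Tᵢ,Tⱼ) = Cov(Xᵢ,Xⱼ); the off-diagonal part of the true-score variance is the same as above.
True-score variance = [1.4²·8.1²·0.91 + 0.9²·6.4²·0.77] + 91.4458 = 142.569 + 91.4458 = 234.015.
Reliability = 234.015 / 253.219 = 0.924.

0.924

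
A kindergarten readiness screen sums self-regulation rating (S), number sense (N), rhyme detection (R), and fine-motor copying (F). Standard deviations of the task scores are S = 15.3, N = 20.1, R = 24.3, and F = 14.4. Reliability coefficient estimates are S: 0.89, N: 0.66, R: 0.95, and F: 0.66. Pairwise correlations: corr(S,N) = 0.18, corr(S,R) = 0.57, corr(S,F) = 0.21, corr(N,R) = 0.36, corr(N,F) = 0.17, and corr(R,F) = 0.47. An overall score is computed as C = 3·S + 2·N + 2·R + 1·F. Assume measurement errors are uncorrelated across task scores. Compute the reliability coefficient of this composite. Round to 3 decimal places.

0.919

Var(C) = 3²·15.3² + 2²·20.1² + 2²·24.3² + 14.4² + 2·[6·15.3·20.1·0.18 + 6·15.3·24.3·0.57 + 3·15.3·14.4·0.21 + 4·20.1·24.3·0.36 + 2·20.1·14.4·0.17 + 2·24.3·14.4·0.47] = 6292.17 + 5746.26 = 12038.4.
Under uncorrelated errors the observed covariances equal the true-score covariances, so only the own-variance terms attenuate.
True-score variance = [3²·15.3²·0.89 + 2²·20.1²·0.66 + 2²·24.3²·0.95 + 14.4²·0.66] + 5746.26 = 5322.37 + 5746.26 = 11068.6.
Reliability = 11068.6 / 12038.4 = 0.919.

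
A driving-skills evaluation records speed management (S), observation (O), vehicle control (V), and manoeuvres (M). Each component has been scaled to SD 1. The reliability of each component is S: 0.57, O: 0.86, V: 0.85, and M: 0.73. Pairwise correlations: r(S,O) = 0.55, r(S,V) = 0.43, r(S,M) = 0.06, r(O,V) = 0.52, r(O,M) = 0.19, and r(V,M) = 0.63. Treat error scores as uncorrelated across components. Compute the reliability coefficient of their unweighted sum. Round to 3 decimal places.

0.887

Var(S+O+V+M) = 4 + 2·[0.55 + 0.43 + 0.06 + 0.52 + 0.19 + 0.63] = 4 + 4.76 = 8.76.
Under uncorrelated errors the observed covariances equal the true-score covariances, so only the own-variance terms attenuate.
True-score variance = [0.57 + 0.86 + 0.85 + 0.73] + 4.76 = 3.01 + 4.76 = 7.77.
Reliability = 7.77 / 8.76 = 0.887.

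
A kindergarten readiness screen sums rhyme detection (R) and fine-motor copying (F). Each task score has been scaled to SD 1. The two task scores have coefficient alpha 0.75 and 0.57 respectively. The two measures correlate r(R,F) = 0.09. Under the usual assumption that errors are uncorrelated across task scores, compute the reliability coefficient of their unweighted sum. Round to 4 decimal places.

0.6881

Var(R+F) = 2 + 2·[0.09] = 2 + 0.18 = 2.18.
Because errors are independent across components, Cov(Tᵢ,Tⱼ) = Cov(Xᵢ,Xⱼ); the off-diagonal part of the true-score variance is the same as above.
True-score variance = [0.75 + 0.57] + 0.18 = 1.32 + 0.18 = 1.5.
Reliability = 1.5 / 2.18 = 0.6881.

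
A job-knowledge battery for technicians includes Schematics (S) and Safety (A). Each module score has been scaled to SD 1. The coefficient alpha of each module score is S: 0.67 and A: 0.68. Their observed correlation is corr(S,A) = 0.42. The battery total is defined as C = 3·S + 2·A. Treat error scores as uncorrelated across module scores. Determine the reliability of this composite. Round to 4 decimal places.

0.7644

Var(C) = 3² + 2² + 2·[6·0.42] = 13 + 5.04 = 18.04.
Because errors are independent across components, Cov(Tᵢ,Tⱼ) = Cov(Xᵢ,Xⱼ); the off-diagonal part of the true-score variance is the same as above.
True-score variance = [3²·0.67 + 2²·0.68] + 5.04 = 8.75 + 5.04 = 13.79.
Reliability = 13.79 / 18.04 = 0.7644.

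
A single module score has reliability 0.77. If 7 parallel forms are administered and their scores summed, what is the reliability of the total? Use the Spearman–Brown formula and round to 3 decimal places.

0.959

ρ_k = kρ / (1 + (k−1)ρ) = 7·0.77 / (1 + 6·0.77) = 5.390 / 5.620 = 0.959.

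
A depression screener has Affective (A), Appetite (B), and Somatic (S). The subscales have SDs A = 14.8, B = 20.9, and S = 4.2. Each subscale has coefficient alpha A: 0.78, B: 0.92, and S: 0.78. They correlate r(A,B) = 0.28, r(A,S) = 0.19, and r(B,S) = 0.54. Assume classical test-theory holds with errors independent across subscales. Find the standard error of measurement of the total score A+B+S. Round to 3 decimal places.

Var(total) = 673.49 + 291.642 = 965.132.
True-score variance = 586.476 + 291.642 = 878.118, so reliability = 0.9098.
Error variance = 965.132 − 878.118 = 87.0144; SEM = √87.0144 = 9.328.

9.328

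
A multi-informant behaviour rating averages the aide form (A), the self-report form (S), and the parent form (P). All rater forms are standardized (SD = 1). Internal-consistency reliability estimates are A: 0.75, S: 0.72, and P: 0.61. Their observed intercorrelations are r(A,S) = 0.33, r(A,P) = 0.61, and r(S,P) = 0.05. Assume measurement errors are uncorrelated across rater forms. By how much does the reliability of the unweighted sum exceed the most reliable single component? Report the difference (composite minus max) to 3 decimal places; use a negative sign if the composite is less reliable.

Var(sum) = 3 + 1.98 = 4.98; true-score variance = 2.08 + 1.98 = 4.06; composite reliability = 0.8153.
Max component reliability = 0.7500.
Difference = 0.8153 − 0.7500 = 0.065.

0.065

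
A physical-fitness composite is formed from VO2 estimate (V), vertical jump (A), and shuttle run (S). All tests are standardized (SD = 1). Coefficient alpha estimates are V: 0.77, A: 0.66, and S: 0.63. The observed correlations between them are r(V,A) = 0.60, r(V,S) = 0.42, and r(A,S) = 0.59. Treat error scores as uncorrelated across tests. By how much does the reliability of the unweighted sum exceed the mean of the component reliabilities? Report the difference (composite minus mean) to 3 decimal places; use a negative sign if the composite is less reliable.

Var(sum) = 3 + 3.22 = 6.22; true-score variance = 2.06 + 3.22 = 5.28; composite reliability = 0.8489.
Mean component reliability = 0.6867.
Difference = 0.8489 − 0.6867 = 0.162.

0.162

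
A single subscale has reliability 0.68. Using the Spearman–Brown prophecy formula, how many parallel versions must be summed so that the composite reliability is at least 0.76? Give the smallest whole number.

k ≥ ρ*(1−ρ₁)/(ρ₁(1−ρ*)) = 0.76·0.32 / (0.68·0.24) = 1.490.
Smallest integer k = 2.

2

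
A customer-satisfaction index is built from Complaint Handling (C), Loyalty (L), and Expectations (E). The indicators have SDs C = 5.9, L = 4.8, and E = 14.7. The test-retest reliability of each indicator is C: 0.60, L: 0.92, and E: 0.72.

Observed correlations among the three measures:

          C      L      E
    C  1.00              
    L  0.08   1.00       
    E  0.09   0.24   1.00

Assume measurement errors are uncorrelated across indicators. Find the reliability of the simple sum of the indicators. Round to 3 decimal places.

0.767

Var(C+L+E) = 5.9² + 4.8² + 14.7² + 2·[5.9·4.8·0.08 + 5.9·14.7·0.09 + 4.8·14.7·0.24] = 273.94 + 54.0114 = 327.951.
Under uncorrelated errors the observed covariances equal the true-score covariances, so only the own-variance terms attenuate.
True-score variance = [5.9²·0.60 + 4.8²·0.92 + 14.7²·0.72] + 54.0114 = 197.668 + 54.0114 = 251.679.
Reliability = 251.679 / 327.951 = 0.767.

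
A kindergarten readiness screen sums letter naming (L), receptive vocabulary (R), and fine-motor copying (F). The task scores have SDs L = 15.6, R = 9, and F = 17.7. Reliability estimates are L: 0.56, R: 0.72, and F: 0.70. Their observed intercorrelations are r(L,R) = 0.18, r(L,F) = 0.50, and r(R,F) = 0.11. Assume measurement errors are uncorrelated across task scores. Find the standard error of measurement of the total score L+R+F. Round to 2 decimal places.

Var(total) = 637.65 + 361.71 = 999.36.
True-score variance = 413.905 + 361.71 = 775.615, so reliability = 0.7761.
Error variance = 999.36 − 775.615 = 223.745; SEM = √223.745 = 14.96.

14.96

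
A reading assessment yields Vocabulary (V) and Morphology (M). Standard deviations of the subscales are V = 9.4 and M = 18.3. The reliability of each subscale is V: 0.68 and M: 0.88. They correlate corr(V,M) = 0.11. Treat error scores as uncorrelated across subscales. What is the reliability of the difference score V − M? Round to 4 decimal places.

Var(V−M) = 9.4² + 18.3² − 2·9.4·18.3·0.11 = 423.25 − 37.8444 = 385.406.
With uncorrelated errors the cross-covariances are all true-score covariance, so they carry over unchanged; only the diagonal terms shrink to ρᵢσᵢ².
True-score variance = [9.4²·0.68 + 18.3²·0.88] − 37.8444 = 354.788 − 37.8444 = 316.944.
Reliability = 316.944 / 385.406 = 0.8224.

0.8224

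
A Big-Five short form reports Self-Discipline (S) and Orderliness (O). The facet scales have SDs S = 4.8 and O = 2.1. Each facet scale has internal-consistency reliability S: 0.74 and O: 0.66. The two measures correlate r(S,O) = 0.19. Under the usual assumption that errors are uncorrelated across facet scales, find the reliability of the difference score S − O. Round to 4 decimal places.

Var(S−O) = 4.8² + 2.1² − 2·4.8·2.1·0.19 = 27.45 − 3.8304 = 23.6196.
With uncorrelated errors the cross-covariances are all true-score covariance, so they carry over unchanged; only the diagonal terms shrink to ρᵢσᵢ².
True-score variance = [4.8²·0.74 + 2.1²·0.66] − 3.8304 = 19.9602 − 3.8304 = 16.1298.
Reliability = 16.1298 / 23.6196 = 0.6829.

0.6829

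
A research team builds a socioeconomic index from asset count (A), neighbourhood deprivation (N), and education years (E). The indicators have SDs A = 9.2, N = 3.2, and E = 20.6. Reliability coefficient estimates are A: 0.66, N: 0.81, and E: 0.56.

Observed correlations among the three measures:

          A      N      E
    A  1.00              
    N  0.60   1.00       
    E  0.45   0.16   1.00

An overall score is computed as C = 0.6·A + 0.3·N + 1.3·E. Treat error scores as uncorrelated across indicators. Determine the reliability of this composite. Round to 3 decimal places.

0.636

Var(C) = 0.6²·9.2² + 0.3²·3.2² + 1.3²·20.6² + 2·[0.18·9.2·3.2·0.60 + 0.78·9.2·20.6·0.45 + 0.39·3.2·20.6·0.16] = 748.56 + 147.629 = 896.189.
With uncorrelated errors the cross-covariances are all true-score covariance, so they carry over unchanged; only the diagonal terms shrink to ρᵢσᵢ².
True-score variance = [0.6²·9.2²·0.66 + 0.3²·3.2²·0.81 + 1.3²·20.6²·0.56] + 147.629 = 422.471 + 147.629 = 570.1.
Reliability = 570.1 / 896.189 = 0.636.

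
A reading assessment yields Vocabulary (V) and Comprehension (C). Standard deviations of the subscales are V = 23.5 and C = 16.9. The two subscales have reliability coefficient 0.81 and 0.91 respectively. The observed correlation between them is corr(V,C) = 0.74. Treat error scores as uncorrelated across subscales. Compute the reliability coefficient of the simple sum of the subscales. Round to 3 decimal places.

Var(V+C) = 23.5² + 16.9² + 2·[23.5·16.9·0.74] = 837.86 + 587.782 = 1425.64.
With uncorrelated errors the cross-covariances are all true-score covariance, so they carry over unchanged; only the diagonal terms shrink to ρᵢσᵢ².
True-score variance = [23.5²·0.81 + 16.9²·0.91] + 587.782 = 707.228 + 587.782 = 1295.01.
Reliability = 1295.01 / 1425.64 = 0.908.

0.908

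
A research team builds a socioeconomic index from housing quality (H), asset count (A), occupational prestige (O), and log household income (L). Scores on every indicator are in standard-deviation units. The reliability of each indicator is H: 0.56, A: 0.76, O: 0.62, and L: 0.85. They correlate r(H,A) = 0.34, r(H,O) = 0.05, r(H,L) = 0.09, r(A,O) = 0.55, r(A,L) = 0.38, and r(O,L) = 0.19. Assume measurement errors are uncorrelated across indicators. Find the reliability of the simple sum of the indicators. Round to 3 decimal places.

0.832

Var(H+A+O+L) = 4 + 2·[0.34 + 0.05 + 0.09 + 0.55 + 0.38 + 0.19] = 4 + 3.2 = 7.2.
Under uncorrelated errors the observed covariances equal the true-score covariances, so only the own-variance terms attenuate.
True-score variance = [0.56 + 0.76 + 0.62 + 0.85] + 3.2 = 2.79 + 3.2 = 5.99.
Reliability = 5.99 / 7.2 = 0.832.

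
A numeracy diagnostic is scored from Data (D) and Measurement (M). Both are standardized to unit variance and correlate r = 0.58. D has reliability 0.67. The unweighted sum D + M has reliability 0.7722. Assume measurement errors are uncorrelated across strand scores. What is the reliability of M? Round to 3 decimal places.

Var(D+M) = 2 + 2·0.58 = 3.160.
True-score variance = ρ_D + ρ_M + 2·0.58, so 0.7722 = (0.67 + ρ_M + 1.16) / 3.160.
ρ_M = 0.7722·3.160 − 0.67 − 1.16 = 0.610.

0.610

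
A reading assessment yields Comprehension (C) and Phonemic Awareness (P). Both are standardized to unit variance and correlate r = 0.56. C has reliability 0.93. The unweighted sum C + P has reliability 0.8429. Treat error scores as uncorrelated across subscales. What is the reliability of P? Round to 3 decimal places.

Var(C+P) = 2 + 2·0.56 = 3.120.
True-score variance = ρ_C + ρ_P + 2·0.56, so 0.8429 = (0.93 + ρ_P + 1.12) / 3.120.
ρ_P = 0.8429·3.120 − 0.93 − 1.12 = 0.580.

0.580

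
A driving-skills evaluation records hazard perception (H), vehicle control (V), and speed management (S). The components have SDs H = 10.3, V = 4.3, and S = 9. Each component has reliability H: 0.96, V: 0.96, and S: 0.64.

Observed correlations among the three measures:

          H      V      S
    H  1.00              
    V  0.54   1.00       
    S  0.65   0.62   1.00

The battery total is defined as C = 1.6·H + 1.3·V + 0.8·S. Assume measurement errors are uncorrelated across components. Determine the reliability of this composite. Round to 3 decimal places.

0.953

Var(C) = 1.6²·10.3² + 1.3²·4.3² + 0.8²·9² + 2·[2.08·10.3·4.3·0.54 + 1.28·10.3·9·0.65 + 1.04·4.3·9·0.62] = 354.679 + 303.653 = 658.332.
With uncorrelated errors the cross-covariances are all true-score covariance, so they carry over unchanged; only the diagonal terms shrink to ρᵢσᵢ².
True-score variance = [1.6²·10.3²·0.96 + 1.3²·4.3²·0.96 + 0.8²·9²·0.64] + 303.653 = 323.903 + 303.653 = 627.556.
Reliability = 627.556 / 658.332 = 0.953.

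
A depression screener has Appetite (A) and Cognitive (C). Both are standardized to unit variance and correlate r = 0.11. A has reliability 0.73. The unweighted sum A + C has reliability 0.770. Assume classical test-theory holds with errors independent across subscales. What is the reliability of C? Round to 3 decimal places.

0.759

Var(A+C) = 2 + 2·0.11 = 2.220.
True-score variance = ρ_A + ρ_C + 2·0.11, so 0.770 = (0.73 + ρ_C + 0.22) / 2.220.
ρ_C = 0.770·2.220 − 0.73 − 0.22 = 0.759.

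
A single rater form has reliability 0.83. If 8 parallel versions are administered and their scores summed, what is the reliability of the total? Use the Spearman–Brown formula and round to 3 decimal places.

0.975

ρ_k = kρ / (1 + (k−1)ρ) = 8·0.83 / (1 + 7·0.83) = 6.640 / 6.810 = 0.975.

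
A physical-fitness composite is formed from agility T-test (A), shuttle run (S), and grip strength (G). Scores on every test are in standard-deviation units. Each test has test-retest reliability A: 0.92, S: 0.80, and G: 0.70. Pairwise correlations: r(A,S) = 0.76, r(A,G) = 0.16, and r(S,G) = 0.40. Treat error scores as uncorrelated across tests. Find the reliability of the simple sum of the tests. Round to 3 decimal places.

Var(A+S+G) = 3 + 2·[0.76 + 0.16 + 0.40] = 3 + 2.64 = 5.64.
Because errors are independent across components, Cov(Tᵢ,Tⱼ) = Cov(Xᵢ,Xⱼ); the off-diagonal part of the true-score variance is the same as above.
True-score variance = [0.92 + 0.80 + 0.70] + 2.64 = 2.42 + 2.64 = 5.06.
Reliability = 5.06 / 5.64 = 0.897.

0.897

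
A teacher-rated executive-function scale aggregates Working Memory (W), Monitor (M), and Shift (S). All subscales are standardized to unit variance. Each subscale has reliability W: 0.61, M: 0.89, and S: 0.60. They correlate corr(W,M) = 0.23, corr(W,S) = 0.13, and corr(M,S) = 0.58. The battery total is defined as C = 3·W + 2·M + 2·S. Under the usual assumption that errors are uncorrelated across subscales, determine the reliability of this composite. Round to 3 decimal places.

Var(C) = 3² + 2² + 2² + 2·[6·0.23 + 6·0.13 + 4·0.58] = 17 + 8.96 = 25.96.
With uncorrelated errors the cross-covariances are all true-score covariance, so they carry over unchanged; only the diagonal terms shrink to ρᵢσᵢ².
True-score variance = [3²·0.61 + 2²·0.89 + 2²·0.60] + 8.96 = 11.45 + 8.96 = 20.41.
Reliability = 20.41 / 25.96 = 0.786.

0.786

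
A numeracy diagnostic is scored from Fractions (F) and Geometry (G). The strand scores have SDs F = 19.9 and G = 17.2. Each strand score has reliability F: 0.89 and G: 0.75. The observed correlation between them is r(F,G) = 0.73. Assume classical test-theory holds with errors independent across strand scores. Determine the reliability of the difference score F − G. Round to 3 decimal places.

Var(F−G) = 19.9² + 17.2² − 2·19.9·17.2·0.73 = 691.85 − 499.729 = 192.121.
Under uncorrelated errors the observed covariances equal the true-score covariances, so only the own-variance terms attenuate.
True-score variance = [19.9²·0.89 + 17.2²·0.75] − 499.729 = 574.329 − 499.729 = 74.6001.
Reliability = 74.6001 / 192.121 = 0.388.

0.388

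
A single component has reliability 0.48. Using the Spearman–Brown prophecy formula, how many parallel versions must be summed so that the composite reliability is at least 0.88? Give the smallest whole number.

k ≥ ρ*(1−ρ₁)/(ρ₁(1−ρ*)) = 0.88·0.52 / (0.48·0.12) = 7.944.
Smallest integer k = 8.

8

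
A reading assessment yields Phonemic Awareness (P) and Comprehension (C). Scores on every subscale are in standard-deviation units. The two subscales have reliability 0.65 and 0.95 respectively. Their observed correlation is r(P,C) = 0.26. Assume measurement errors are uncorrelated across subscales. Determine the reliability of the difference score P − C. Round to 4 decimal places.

0.7297

Var(P−C) = 1 + 1 − 2·0.26 = 2 − 0.52 = 1.48.
With uncorrelated errors the cross-covariances are all true-score covariance, so they carry over unchanged; only the diagonal terms shrink to ρᵢσᵢ².
True-score variance = [0.65 + 0.95] − 0.52 = 1.6 − 0.52 = 1.08.
Reliability = 1.08 / 1.48 = 0.7297.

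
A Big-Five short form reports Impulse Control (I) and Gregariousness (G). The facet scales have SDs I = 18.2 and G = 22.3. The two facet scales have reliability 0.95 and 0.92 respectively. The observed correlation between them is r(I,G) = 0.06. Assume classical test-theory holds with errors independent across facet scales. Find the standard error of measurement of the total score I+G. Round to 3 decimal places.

Var(total) = 828.53 + 48.7032 = 877.233.
True-score variance = 772.185 + 48.7032 = 820.888, so reliability = 0.9358.
Error variance = 877.233 − 820.888 = 56.3452; SEM = √56.3452 = 7.506.

7.506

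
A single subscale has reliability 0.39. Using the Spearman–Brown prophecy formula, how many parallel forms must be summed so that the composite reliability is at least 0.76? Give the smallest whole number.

k ≥ ρ*(1−ρ₁)/(ρ₁(1−ρ*)) = 0.76·0.61 / (0.39·0.24) = 4.953.
Smallest integer k = 5.

5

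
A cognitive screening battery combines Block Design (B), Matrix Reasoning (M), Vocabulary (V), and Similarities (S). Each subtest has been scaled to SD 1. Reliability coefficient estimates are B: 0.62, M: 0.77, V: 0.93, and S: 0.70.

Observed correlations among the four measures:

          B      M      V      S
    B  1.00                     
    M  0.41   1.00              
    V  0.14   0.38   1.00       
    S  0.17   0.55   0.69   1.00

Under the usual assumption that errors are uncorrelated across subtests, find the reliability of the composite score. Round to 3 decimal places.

0.887

Var(B+M+V+S) = 4 + 2·[0.41 + 0.14 + 0.17 + 0.38 + 0.55 + 0.69] = 4 + 4.68 = 8.68.
With uncorrelated errors the cross-covariances are all true-score covariance, so they carry over unchanged; only the diagonal terms shrink to ρᵢσᵢ².
True-score variance = [0.62 + 0.77 + 0.93 + 0.70] + 4.68 = 3.02 + 4.68 = 7.7.
Reliability = 7.7 / 8.68 = 0.887.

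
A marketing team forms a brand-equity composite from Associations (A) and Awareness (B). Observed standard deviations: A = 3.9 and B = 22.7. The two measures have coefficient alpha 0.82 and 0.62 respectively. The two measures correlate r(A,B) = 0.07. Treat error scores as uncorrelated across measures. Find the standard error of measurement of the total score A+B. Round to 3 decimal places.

14.091

Var(total) = 530.5 + 12.3942 = 542.894.
True-score variance = 331.952 + 12.3942 = 344.346, so reliability = 0.6343.
Error variance = 542.894 − 344.346 = 198.548; SEM = √198.548 = 14.091.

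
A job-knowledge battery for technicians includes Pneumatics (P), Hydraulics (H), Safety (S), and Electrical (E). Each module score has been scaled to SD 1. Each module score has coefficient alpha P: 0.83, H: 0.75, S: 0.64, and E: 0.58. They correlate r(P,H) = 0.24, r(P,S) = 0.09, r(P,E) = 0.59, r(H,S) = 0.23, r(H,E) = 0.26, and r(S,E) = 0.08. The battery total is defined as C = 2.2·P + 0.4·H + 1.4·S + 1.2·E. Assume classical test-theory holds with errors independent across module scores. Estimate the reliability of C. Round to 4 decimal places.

0.8362

Var(C) = 2.2² + 0.4² + 1.4² + 1.2² + 2·[0.88·0.24 + 3.08·0.09 + 2.64·0.59 + 0.56·0.23 + 0.48·0.26 + 1.68·0.08] = 8.4 + 4.868 = 13.268.
Under uncorrelated errors the observed covariances equal the true-score covariances, so only the own-variance terms attenuate.
True-score variance = [2.2²·0.83 + 0.4²·0.75 + 1.4²·0.64 + 1.2²·0.58] + 4.868 = 6.2268 + 4.868 = 11.0948.
Reliability = 11.0948 / 13.268 = 0.8362.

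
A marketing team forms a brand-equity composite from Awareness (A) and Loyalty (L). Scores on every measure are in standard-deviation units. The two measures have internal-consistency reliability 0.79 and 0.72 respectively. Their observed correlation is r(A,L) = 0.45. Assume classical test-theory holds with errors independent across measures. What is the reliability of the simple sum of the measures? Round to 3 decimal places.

Var(A+L) = 2 + 2·[0.45] = 2 + 0.9 = 2.9.
Because errors are independent across components, Cov(Tᵢ,Tⱼ) = Cov(Xᵢ,Xⱼ); the off-diagonal part of the true-score variance is the same as above.
True-score variance = [0.79 + 0.72] + 0.9 = 1.51 + 0.9 = 2.41.
Reliability = 2.41 / 2.9 = 0.831.

0.831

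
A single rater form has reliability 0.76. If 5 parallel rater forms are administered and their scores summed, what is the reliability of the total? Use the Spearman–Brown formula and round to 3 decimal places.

0.941

ρ_k = kρ / (1 + (k−1)ρ) = 5·0.76 / (1 + 4·0.76) = 3.800 / 4.040 = 0.941.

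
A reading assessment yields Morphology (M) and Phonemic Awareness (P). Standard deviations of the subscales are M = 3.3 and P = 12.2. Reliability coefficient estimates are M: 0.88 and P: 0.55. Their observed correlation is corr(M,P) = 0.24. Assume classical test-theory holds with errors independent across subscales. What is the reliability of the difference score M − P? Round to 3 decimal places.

0.514

Var(M−P) = 3.3² + 12.2² − 2·3.3·12.2·0.24 = 159.73 − 19.3248 = 140.405.
With uncorrelated errors the cross-covariances are all true-score covariance, so they carry over unchanged; only the diagonal terms shrink to ρᵢσᵢ².
True-score variance = [3.3²·0.88 + 12.2²·0.55] − 19.3248 = 91.4452 − 19.3248 = 72.1204.
Reliability = 72.1204 / 140.405 = 0.514.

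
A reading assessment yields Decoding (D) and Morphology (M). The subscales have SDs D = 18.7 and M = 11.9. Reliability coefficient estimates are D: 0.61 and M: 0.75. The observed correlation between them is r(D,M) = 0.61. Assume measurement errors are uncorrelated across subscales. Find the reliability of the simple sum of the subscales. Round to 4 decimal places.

0.7748

Var(D+M) = 18.7² + 11.9² + 2·[18.7·11.9·0.61] = 491.3 + 271.487 = 762.787.
With uncorrelated errors the cross-covariances are all true-score covariance, so they carry over unchanged; only the diagonal terms shrink to ρᵢσᵢ².
True-score variance = [18.7²·0.61 + 11.9²·0.75] + 271.487 = 319.518 + 271.487 = 591.005.
Reliability = 591.005 / 762.787 = 0.7748.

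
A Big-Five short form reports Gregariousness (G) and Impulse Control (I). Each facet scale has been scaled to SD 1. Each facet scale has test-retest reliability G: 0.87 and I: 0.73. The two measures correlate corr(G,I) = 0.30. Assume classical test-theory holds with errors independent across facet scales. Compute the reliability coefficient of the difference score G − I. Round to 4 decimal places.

0.7143

Var(G−I) = 1 + 1 − 2·0.30 = 2 − 0.6 = 1.4.
Because errors are independent across components, Cov(Tᵢ,Tⱼ) = Cov(Xᵢ,Xⱼ); the off-diagonal part of the true-score variance is the same as above.
True-score variance = [0.87 + 0.73] − 0.6 = 1.6 − 0.6 = 1.
Reliability = 1 / 1.4 = 0.7143.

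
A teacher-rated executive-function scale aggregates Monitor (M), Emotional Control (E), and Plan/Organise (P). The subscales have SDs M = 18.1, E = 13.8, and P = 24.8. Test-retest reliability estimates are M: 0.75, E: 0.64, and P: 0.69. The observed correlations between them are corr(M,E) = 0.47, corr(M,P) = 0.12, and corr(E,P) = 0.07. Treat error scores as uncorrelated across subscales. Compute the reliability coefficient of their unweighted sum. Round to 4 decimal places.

0.7761

Var(M+E+P) = 18.1² + 13.8² + 24.8² + 2·[18.1·13.8·0.47 + 18.1·24.8·0.12 + 13.8·24.8·0.07] = 1133.09 + 390.438 = 1523.53.
Because errors are independent across components, Cov(Tᵢ,Tⱼ) = Cov(Xᵢ,Xⱼ); the off-diagonal part of the true-score variance is the same as above.
True-score variance = [18.1²·0.75 + 13.8²·0.64 + 24.8²·0.69] + 390.438 = 791.967 + 390.438 = 1182.4.
Reliability = 1182.4 / 1523.53 = 0.7761.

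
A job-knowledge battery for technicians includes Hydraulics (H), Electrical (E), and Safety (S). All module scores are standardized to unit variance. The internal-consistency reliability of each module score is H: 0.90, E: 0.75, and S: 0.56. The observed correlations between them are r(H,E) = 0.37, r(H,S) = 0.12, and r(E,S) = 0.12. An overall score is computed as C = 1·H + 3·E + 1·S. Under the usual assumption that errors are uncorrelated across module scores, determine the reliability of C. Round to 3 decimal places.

Var(C) = 1 + 3² + 1 + 2·[3·0.37 + 0.12 + 3·0.12] = 11 + 3.18 = 14.18.
Because errors are independent across components, Cov(Tᵢ,Tⱼ) = Cov(Xᵢ,Xⱼ); the off-diagonal part of the true-score variance is the same as above.
True-score variance = [0.90 + 3²·0.75 + 0.56] + 3.18 = 8.21 + 3.18 = 11.39.
Reliability = 11.39 / 14.18 = 0.803.

0.803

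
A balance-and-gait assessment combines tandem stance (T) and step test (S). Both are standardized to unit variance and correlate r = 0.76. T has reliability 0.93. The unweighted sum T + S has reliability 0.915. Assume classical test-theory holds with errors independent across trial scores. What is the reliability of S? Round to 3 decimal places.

Var(T+S) = 2 + 2·0.76 = 3.520.
True-score variance = ρ_T + ρ_S + 2·0.76, so 0.915 = (0.93 + ρ_S + 1.52) / 3.520.
ρ_S = 0.915·3.520 − 0.93 − 1.52 = 0.771.

0.771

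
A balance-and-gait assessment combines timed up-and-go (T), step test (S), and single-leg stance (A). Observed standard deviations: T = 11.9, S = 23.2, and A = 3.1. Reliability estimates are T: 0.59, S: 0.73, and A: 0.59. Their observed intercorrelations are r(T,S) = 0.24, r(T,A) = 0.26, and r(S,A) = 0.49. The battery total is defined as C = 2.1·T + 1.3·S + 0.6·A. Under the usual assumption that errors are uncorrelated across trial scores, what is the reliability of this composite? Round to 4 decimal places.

Var(C) = 2.1²·11.9² + 1.3²·23.2² + 0.6²·3.1² + 2·[2.73·11.9·23.2·0.24 + 1.26·11.9·3.1·0.26 + 0.78·23.2·3.1·0.49] = 1537.59 + 440.921 = 1978.51.
Under uncorrelated errors the observed covariances equal the true-score covariances, so only the own-variance terms attenuate.
True-score variance = [2.1²·11.9²·0.59 + 1.3²·23.2²·0.73 + 0.6²·3.1²·0.59] + 440.921 = 1034.52 + 440.921 = 1475.44.
Reliability = 1475.44 / 1978.51 = 0.7457.

0.7457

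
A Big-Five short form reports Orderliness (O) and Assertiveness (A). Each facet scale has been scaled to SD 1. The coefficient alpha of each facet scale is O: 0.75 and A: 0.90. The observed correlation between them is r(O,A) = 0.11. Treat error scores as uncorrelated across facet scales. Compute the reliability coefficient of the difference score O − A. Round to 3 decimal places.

Var(O−A) = 1 + 1 − 2·0.11 = 2 − 0.22 = 1.78.
With uncorrelated errors the cross-covariances are all true-score covariance, so they carry over unchanged; only the diagonal terms shrink to ρᵢσᵢ².
True-score variance = [0.75 + 0.90] − 0.22 = 1.65 − 0.22 = 1.43.
Reliability = 1.43 / 1.78 = 0.803.

0.803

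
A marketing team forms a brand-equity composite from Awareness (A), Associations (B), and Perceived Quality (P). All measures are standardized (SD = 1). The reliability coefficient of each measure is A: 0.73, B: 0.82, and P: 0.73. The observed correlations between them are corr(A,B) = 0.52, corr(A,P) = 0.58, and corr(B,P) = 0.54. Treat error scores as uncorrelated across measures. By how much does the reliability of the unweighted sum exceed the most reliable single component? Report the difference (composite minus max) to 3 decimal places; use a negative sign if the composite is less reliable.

0.065

Var(sum) = 3 + 3.28 = 6.28; true-score variance = 2.28 + 3.28 = 5.56; composite reliability = 0.8854.
Max component reliability = 0.8200.
Difference = 0.8854 − 0.8200 = 0.065.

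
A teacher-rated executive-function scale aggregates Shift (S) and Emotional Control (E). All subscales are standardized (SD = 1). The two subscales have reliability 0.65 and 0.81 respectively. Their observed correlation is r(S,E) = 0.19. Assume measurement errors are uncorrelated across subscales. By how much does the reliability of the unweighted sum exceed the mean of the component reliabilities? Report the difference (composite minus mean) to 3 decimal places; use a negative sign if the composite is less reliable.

0.043

Var(sum) = 2 + 0.38 = 2.38; true-score variance = 1.46 + 0.38 = 1.84; composite reliability = 0.7731.
Mean component reliability = 0.7300.
Difference = 0.7731 − 0.7300 = 0.043.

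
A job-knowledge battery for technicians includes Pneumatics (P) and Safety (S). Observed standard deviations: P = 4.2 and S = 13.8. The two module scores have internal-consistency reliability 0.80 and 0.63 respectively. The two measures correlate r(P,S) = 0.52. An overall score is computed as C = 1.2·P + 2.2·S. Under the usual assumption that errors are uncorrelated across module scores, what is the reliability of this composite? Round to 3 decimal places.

0.687

Var(C) = 1.2²·4.2² + 2.2²·13.8² + 2·[2.64·4.2·13.8·0.52] = 947.131 + 159.135 = 1106.27.
Because errors are independent across components, Cov(Tᵢ,Tⱼ) = Cov(Xᵢ,Xⱼ); the off-diagonal part of the true-score variance is the same as above.
True-score variance = [1.2²·4.2²·0.80 + 2.2²·13.8²·0.63] + 159.135 = 601.011 + 159.135 = 760.146.
Reliability = 760.146 / 1106.27 = 0.687.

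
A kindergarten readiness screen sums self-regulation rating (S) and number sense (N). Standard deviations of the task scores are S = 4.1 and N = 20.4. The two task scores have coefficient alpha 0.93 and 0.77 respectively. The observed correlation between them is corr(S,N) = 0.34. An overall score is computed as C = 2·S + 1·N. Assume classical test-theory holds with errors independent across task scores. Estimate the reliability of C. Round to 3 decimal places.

0.832

Var(C) = 2²·4.1² + 20.4² + 2·[2·4.1·20.4·0.34] = 483.4 + 113.75 = 597.15.
Under uncorrelated errors the observed covariances equal the true-score covariances, so only the own-variance terms attenuate.
True-score variance = [2²·4.1²·0.93 + 20.4²·0.77] + 113.75 = 382.976 + 113.75 = 496.727.
Reliability = 496.727 / 597.15 = 0.832.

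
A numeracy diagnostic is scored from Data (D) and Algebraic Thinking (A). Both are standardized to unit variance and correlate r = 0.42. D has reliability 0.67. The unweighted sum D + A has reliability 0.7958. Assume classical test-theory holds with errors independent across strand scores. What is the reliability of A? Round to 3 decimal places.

Var(D+A) = 2 + 2·0.42 = 2.840.
True-score variance = ρ_D + ρ_A + 2·0.42, so 0.7958 = (0.67 + ρ_A + 0.84) / 2.840.
ρ_A = 0.7958·2.840 − 0.67 − 0.84 = 0.750.

0.750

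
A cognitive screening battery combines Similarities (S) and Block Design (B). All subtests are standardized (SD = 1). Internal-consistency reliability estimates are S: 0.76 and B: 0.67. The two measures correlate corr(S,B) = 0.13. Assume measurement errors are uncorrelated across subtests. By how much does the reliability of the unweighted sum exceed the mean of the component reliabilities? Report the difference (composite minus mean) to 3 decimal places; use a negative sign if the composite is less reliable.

0.033

Var(sum) = 2 + 0.26 = 2.26; true-score variance = 1.43 + 0.26 = 1.69; composite reliability = 0.7478.
Mean component reliability = 0.7150.
Difference = 0.7478 − 0.7150 = 0.033.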